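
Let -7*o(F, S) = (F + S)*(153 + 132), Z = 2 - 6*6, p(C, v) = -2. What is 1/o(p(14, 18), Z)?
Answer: 7/10260 ≈ 0.00068226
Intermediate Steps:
Z = -34 (Z = 2 - 36 = -34)
o(F, S) = -285*F/7 - 285*S/7 (o(F, S) = -(F + S)*(153 + 132)/7 = -(F + S)*285/7 = -(285*F + 285*S)/7 = -285*F/7 - 285*S/7)
1/o(p(14, 18), Z) = 1/(-285/7*(-2) - 285/7*(-34)) = 1/(570/7 + 9690/7) = 1/(10260/7) = 7/10260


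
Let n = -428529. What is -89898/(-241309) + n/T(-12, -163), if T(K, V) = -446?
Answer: 103447998969/107623814 ≈ 961.20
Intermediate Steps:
-89898/(-241309) + n/T(-12, -163) = -89898/(-241309) - 428529/(-446) = -89898*(-1/241309) - 428529*(-1/446) = 89898/241309 + 428529/446 = 103447998969/107623814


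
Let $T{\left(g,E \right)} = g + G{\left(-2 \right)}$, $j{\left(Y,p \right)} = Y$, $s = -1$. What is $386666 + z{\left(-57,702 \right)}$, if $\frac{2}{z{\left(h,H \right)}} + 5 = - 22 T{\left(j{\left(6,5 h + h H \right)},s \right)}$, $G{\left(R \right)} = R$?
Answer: $\frac{35959936}{93} \approx 3.8667 \cdot 10^{5}$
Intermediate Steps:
$T{\left(g,E \right)} = -2 + g$ ($T{\left(g,E \right)} = g - 2 = -2 + g$)
$z{\left(h,H \right)} = - \frac{2}{93}$ ($z{\left(h,H \right)} = \frac{2}{-5 - 22 \left(-2 + 6\right)} = \frac{2}{-5 - 88} = \frac{2}{-93} = 2 \left(- \frac{1}{93}\right) = - \frac{2}{93}$)
$386666 + z{\left(-57,702 \right)} = 386666 - \frac{2}{93} = \frac{35959936}{93}$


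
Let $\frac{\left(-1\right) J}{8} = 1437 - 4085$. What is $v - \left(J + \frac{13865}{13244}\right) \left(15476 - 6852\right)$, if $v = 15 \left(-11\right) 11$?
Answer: $- \frac{7856171353}{43} \approx -1.827 \cdot 10^{8}$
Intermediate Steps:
$J = 21184$ ($J = - 8 \left(1437 - 4085\right) = \left(-8\right) \left(-2648\right) = 21184$)
$v = -1815$ ($v = \left(-165\right) 11 = -1815$)
$v - \left(J + \frac{13865}{13244}\right) \left(15476 - 6852\right) = -1815 - \left(21184 + \frac{13865}{13244}\right) \left(15476 - 6852\right) = -1815 - \left(21184 + 13865 \cdot \frac{1}{13244}\right) 8624 = -1815 - \left(21184 + \frac{13865}{13244}\right) 8624 = -1815 - \frac{280574761}{13244} \cdot 8624 = -1815 - \frac{7856093308}{43} = - \frac{7856171353}{43}$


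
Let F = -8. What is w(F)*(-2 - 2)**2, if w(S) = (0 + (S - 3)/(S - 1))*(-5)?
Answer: -880/9 ≈ -97.778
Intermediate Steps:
w(S) = -5*(-3 + S)/(-1 + S) (w(S) = (0 + (-3 + S)/(-1 + S))*(-5) = ((-3 + S)/(-1 + S))*(-5) = -5*(-3 + S)/(-1 + S))
w(F)*(-2 - 2)**2 = (5*(3 - 1*(-8))/(-1 - 8))*(-2 - 2)**2 = (5*(3 + 8)/(-9))*(-4)**2 = (5*(-1/9)*11)*16 = -55/9*16 = -880/9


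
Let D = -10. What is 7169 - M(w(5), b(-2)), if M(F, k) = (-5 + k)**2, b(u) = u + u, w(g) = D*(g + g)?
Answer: 7088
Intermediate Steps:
w(g) = -20*g (w(g) = -10*(g + g) = -20*g)
b(u) = 2*u
7169 - M(w(5), b(-2)) = 7169 - (-5 + 2*(-2))**2 = 7169 - (-5 - 4)**2 = 7169 - 1*(-9)**2 = 7169 - 1*81 = 7169 - 81 = 7088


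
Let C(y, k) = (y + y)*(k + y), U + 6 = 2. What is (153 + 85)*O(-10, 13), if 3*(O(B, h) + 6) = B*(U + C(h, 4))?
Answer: -348908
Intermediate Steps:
U = -4 (U = -6 + 2 = -4)
C(y, k) = 2*y*(k + y) (C(y, k) = (2*y)*(k + y) = 2*y*(k + y))
O(B, h) = -6 + B*(-4 + 2*h*(4 + h))/3 (O(B, h) = -6 + (B*(-4 + 2*h*(4 + h)))/3 = -6 + B*(-4 + 2*h*(4 + h))/3)
(153 + 85)*O(-10, 13) = (153 + 85)*(-6 - 4/3*(-10) + (2/3)*(-10)*13*(4 + 13)) = 238*(-6 + 40/3 + (2/3)*(-10)*13*17) = 238*(-6 + 40/3 - 4420/3) = 238*(-1466) = -348908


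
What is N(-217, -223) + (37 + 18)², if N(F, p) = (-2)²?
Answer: 3029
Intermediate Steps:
N(F, p) = 4
N(-217, -223) + (37 + 18)² = 4 + (37 + 18)² = 4 + 55² = 4 + 3025 = 3029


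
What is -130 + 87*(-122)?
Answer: -10744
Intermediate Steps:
-130 + 87*(-122) = -130 - 10614 = -10744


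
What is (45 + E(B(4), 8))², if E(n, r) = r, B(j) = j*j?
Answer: 2809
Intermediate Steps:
B(j) = j²
(45 + E(B(4), 8))² = (45 + 8)² = 53² = 2809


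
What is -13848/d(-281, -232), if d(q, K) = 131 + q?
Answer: 2308/25 ≈ 92.320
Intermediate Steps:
-13848/d(-281, -232) = -13848/(131 - 281) = -13848/(-150) = -13848*(-1)/150 = -1*(-2308/25) = 2308/25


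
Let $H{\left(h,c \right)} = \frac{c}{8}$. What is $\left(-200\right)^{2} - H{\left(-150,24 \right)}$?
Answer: $39997$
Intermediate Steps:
$H{\left(h,c \right)} = \frac{c}{8}$ ($H{\left(h,c \right)} = c \frac{1}{8} = \frac{c}{8}$)
$\left(-200\right)^{2} - H{\left(-150,24 \right)} = \left(-200\right)^{2} - \frac{1}{8} \cdot 24 = 40000 - 3 = 39997$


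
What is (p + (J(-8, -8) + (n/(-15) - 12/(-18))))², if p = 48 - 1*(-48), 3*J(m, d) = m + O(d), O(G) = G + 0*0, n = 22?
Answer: 1817104/225 ≈ 8076.0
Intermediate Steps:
O(G) = G (O(G) = G + 0 = G)
J(m, d) = d/3 + m/3 (J(m, d) = (m + d)/3 = (d + m)/3 = d/3 + m/3)
p = 96 (p = 48 + 48 = 96)
(p + (J(-8, -8) + (n/(-15) - 12/(-18))))² = (96 + (((⅓)*(-8) + (⅓)*(-8)) + (22/(-15) - 12/(-18))))² = (96 + ((-8/3 - 8/3) + (22*(-1/15) - 12*(-1/18))))² = (96 + (-16/3 + (-22/15 + ⅔)))² = (96 + (-16/3 - ⅘))² = (96 - 92/15)² = (1348/15)² = 1817104/225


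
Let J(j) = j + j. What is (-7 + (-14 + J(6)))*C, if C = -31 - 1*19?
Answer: 450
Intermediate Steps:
J(j) = 2*j
C = -50 (C = -31 - 19 = -50)
(-7 + (-14 + J(6)))*C = (-7 + (-14 + 2*6))*(-50) = (-7 + (-14 + 12))*(-50) = (-7 - 2)*(-50) = -9*(-50) = 450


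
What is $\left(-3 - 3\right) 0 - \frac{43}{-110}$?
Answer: $\frac{43}{110} \approx 0.39091$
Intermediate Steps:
$\left(-3 - 3\right) 0 - \frac{43}{-110} = \left(-6\right) 0 - - \frac{43}{110} = 0 + \frac{43}{110} = \frac{43}{110}$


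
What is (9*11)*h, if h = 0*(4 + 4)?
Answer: 0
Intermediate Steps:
h = 0 (h = 0*8 = 0)
(9*11)*h = (9*11)*0 = 99*0 = 0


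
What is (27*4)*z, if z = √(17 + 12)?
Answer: 108*√29 ≈ 581.60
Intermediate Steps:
z = √29 ≈ 5.3852
(27*4)*z = (27*4)*√29 = 108*√29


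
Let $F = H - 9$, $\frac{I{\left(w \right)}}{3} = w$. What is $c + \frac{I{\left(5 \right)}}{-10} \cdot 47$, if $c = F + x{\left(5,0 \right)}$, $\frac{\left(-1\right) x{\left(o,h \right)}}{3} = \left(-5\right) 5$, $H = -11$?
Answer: $- \frac{31}{2} \approx -15.5$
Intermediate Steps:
$I{\left(w \right)} = 3 w$
$x{\left(o,h \right)} = 75$ ($x{\left(o,h \right)} = - 3 \left(\left(-5\right) 5\right) = \left(-3\right) \left(-25\right) = 75$)
$F = -20$ ($F = -11 - 9 = -20$)
$c = 55$ ($c = -20 + 75 = 55$)
$c + \frac{I{\left(5 \right)}}{-10} \cdot 47 = 55 + \frac{3 \cdot 5}{-10} \cdot 47 = 55 + \left(- \frac{1}{10}\right) 15 \cdot 47 = 55 - \frac{141}{2} = - \frac{31}{2}$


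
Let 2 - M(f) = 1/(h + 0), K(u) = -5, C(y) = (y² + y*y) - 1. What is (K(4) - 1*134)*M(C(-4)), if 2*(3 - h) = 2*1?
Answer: -417/2 ≈ -208.50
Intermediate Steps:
C(y) = -1 + 2*y² (C(y) = (y² + y²) - 1 = 2*y² - 1 = -1 + 2*y²)
h = 2 (h = 3 - 1 = 2)
M(f) = 3/2 (M(f) = 2 - 1/(2 + 0) = 2 - 1/2 = 2 - 1*½ = 2 - ½ = 3/2)
(K(4) - 1*134)*M(C(-4)) = (-5 - 1*134)*(3/2) = (-5 - 134)*(3/2) = -139*3/2 = -417/2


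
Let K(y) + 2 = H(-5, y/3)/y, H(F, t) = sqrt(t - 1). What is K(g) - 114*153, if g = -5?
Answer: -17444 - 2*I*sqrt(6)/15 ≈ -17444.0 - 0.3266*I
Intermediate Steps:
H(F, t) = sqrt(-1 + t)
K(y) = -2 + sqrt(-1 + y/3)/y
K(g) - 114*153 = (-2 + (1/3)*sqrt(-9 + 3*(-5))/(-5)) - 114*153 = (-2 + (1/3)*(-1/5)*sqrt(-9 - 15)) - 17442 = (-2 + (1/3)*(-1/5)*sqrt(-24)) - 17442 = (-2 + (1/3)*(-1/5)*(2*I*sqrt(6))) - 17442 = (-2 - 2*I*sqrt(6)/15) - 17442 = -17444 - 2*I*sqrt(6)/15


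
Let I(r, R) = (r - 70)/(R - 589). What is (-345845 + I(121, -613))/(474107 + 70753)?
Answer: -415705741/654921720 ≈ -0.63474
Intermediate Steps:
I(r, R) = (-70 + r)/(-589 + R)
(-345845 + I(121, -613))/(474107 + 70753) = (-345845 + (-70 + 121)/(-589 - 613))/(474107 + 70753) = (-345845 + 51/(-1202))/544860 = (-345845 - 1/1202*51)*(1/544860) = (-345845 - 51/1202)*(1/544860) = -415705741/1202*1/544860 = -415705741/654921720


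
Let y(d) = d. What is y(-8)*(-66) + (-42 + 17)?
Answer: 503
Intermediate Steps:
y(-8)*(-66) + (-42 + 17) = -8*(-66) + (-42 + 17) = 528 - 25 = 503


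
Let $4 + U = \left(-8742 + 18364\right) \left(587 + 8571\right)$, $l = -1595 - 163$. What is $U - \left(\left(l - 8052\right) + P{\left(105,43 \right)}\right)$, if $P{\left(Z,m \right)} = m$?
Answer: $88128039$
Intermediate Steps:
$l = -1758$
$U = 88118272$ ($U = -4 + \left(-8742 + 18364\right) \left(587 + 8571\right) = -4 + 9622 \cdot 9158 = -4 + 88118276 = 88118272$)
$U - \left(\left(l - 8052\right) + P{\left(105,43 \right)}\right) = 88118272 - \left(\left(-1758 - 8052\right) + 43\right) = 88118272 - \left(-9810 + 43\right) = 88118272 - -9767 = 88118272 + 9767 = 88128039$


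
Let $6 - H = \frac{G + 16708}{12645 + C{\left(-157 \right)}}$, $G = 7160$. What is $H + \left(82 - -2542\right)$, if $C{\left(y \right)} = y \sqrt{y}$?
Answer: $\frac{215201276740}{81882959} - \frac{1873638 i \sqrt{157}}{81882959} \approx 2628.2 - 0.28671 i$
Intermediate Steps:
$C{\left(y \right)} = y^{\frac{3}{2}}$
$H = 6 - \frac{23868}{12645 - 157 i \sqrt{157}}$ ($H = 6 - \frac{7160 + 16708}{12645 + \left(-157\right)^{\frac{3}{2}}} = 6 - \frac{23868}{12645 - 157 i \sqrt{157}} \approx 4.1571 - 0.28671 i$)
$H + \left(82 - -2542\right) = \left(\frac{340392324}{81882959} - \frac{1873638 i \sqrt{157}}{81882959}\right) + \left(82 - -2542\right) = \left(\frac{340392324}{81882959} - \frac{1873638 i \sqrt{157}}{81882959}\right) + \left(82 + 2542\right) = \left(\frac{340392324}{81882959} - \frac{1873638 i \sqrt{157}}{81882959}\right) + 2624 = \frac{215201276740}{81882959} - \frac{1873638 i \sqrt{157}}{81882959}$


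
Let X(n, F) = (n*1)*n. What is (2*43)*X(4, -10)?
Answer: 1376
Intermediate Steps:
X(n, F) = n² (X(n, F) = n*n = n²)
(2*43)*X(4, -10) = (2*43)*4² = 86*16 = 1376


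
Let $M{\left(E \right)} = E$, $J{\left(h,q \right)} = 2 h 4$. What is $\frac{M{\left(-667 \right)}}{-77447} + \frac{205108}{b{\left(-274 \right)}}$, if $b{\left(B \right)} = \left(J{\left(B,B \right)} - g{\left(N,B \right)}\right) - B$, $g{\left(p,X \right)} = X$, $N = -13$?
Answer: $- \frac{3970975682}{31830717} \approx -124.75$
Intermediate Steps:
$J{\left(h,q \right)} = 8 h$
$b{\left(B \right)} = 6 B$ ($b{\left(B \right)} = \left(8 B - B\right) - B = 7 B - B = 6 B$)
$\frac{M{\left(-667 \right)}}{-77447} + \frac{205108}{b{\left(-274 \right)}} = - \frac{667}{-77447} + \frac{205108}{6 \left(-274\right)} = \left(-667\right) \left(- \frac{1}{77447}\right) + \frac{205108}{-1644} = \frac{667}{77447} + 205108 \left(- \frac{1}{1644}\right) = \frac{667}{77447} - \frac{51277}{411} = - \frac{3970975682}{31830717}$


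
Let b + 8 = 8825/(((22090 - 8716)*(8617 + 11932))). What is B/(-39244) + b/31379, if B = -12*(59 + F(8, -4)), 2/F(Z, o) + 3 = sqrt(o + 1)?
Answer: 745940183032357/42303313934736147 - I*sqrt(3)/19622 ≈ 0.017633 - 8.8271e-5*I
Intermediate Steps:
F(Z, o) = 2/(-3 + sqrt(1 + o)) (F(Z, o) = 2/(-3 + sqrt(o + 1)) = 2/(-3 + sqrt(1 + o)))
B = -708 - 24/(-3 + I*sqrt(3)) (B = -12*(59 + 2/(-3 + sqrt(1 - 4))) = -12*(59 + 2/(-3 + sqrt(-3))) = -12*(59 + 2/(-3 + I*sqrt(3))) = -708 - 24/(-3 + I*sqrt(3)) ≈ -702.0 + 3.4641*I)
b = -2198569783/274822326 (b = -8 + 8825/(((22090 - 8716)*(8617 + 11932))) = -8 + 8825/((13374*20549)) = -8 + 8825/274822326 = -2198569783/274822326 ≈ -8.0000)
B/(-39244) + b/31379 = (-702 + 2*I*sqrt(3))/(-39244) - 2198569783/274822326/31379 = (-702 + 2*I*sqrt(3))*(-1/39244) - 2198569783/274822326*1/31379 = (351/19622 - I*sqrt(3)/19622) - 2198569783/8623649767554 = 745940183032357/42303313934736147 - I*sqrt(3)/19622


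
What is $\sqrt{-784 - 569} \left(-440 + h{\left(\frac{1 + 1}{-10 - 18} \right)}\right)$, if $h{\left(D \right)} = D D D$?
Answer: $- \frac{1207361 i \sqrt{1353}}{2744} \approx - 16185.0 i$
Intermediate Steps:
$h{\left(D \right)} = D^{3}$ ($h{\left(D \right)} = D^{2} D = D^{3}$)
$\sqrt{-784 - 569} \left(-440 + h{\left(\frac{1 + 1}{-10 - 18} \right)}\right) = \sqrt{-784 - 569} \left(-440 + \left(\frac{1 + 1}{-10 - 18}\right)^{3}\right) = \sqrt{-1353} \left(-440 + \left(\frac{2}{-28}\right)^{3}\right) = i \sqrt{1353} \left(-440 + \left(2 \left(- \frac{1}{28}\right)\right)^{3}\right) = i \sqrt{1353} \left(-440 + \left(- \frac{1}{14}\right)^{3}\right) = i \sqrt{1353} \left(-440 - \frac{1}{2744}\right) = i \sqrt{1353} \left(- \frac{1207361}{2744}\right) = - \frac{1207361 i \sqrt{1353}}{2744}$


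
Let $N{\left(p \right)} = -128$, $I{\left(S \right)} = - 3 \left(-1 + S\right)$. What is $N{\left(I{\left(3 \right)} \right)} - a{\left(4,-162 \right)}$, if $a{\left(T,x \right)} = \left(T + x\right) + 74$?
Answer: $-44$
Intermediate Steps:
$I{\left(S \right)} = 3 - 3 S$
$a{\left(T,x \right)} = 74 + T + x$
$N{\left(I{\left(3 \right)} \right)} - a{\left(4,-162 \right)} = -128 - \left(74 + 4 - 162\right) = -128 - -84 = -128 + 84 = -44$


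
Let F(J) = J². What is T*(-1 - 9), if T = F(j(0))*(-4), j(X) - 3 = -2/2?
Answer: 160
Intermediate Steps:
j(X) = 2 (j(X) = 3 - 2/2 = 3 - 2*½ = 3 - 1 = 2)
T = -16 (T = 2²*(-4) = 4*(-4) = -16)
T*(-1 - 9) = -16*(-1 - 9) = -16*(-10) = 160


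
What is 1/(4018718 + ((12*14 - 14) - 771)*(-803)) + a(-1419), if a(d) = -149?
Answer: -672611180/4514169 ≈ -149.00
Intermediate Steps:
1/(4018718 + ((12*14 - 14) - 771)*(-803)) + a(-1419) = 1/(4018718 + ((12*14 - 14) - 771)*(-803)) - 149 = 1/(4018718 + ((168 - 14) - 771)*(-803)) - 149 = 1/(4018718 + (154 - 771)*(-803)) - 149 = 1/(4018718 - 617*(-803)) - 149 = 1/(4018718 + 495451) - 149 = 1/4514169 - 149 = -672611180/4514169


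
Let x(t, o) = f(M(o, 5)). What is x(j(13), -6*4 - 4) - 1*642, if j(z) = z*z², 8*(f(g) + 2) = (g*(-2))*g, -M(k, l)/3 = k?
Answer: -2408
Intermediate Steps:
M(k, l) = -3*k
f(g) = -2 - g²/4 (f(g) = -2 + ((g*(-2))*g)/8 = -2 + ((-2*g)*g)/8 = -2 + (-2*g²)/8 = -2 - g²/4)
j(z) = z³
x(t, o) = -2 - 9*o²/4
x(j(13), -6*4 - 4) - 1*642 = (-2 - 9*(-6*4 - 4)²/4) - 1*642 = (-2 - 9*(-1*24 - 4)²/4) - 642 = (-2 - 9*(-24 - 4)²/4) - 642 = (-2 - 9/4*(-28)²) - 642 = (-2 - 9/4*784) - 642 = (-2 - 1764) - 642 = -1766 - 642 = -2408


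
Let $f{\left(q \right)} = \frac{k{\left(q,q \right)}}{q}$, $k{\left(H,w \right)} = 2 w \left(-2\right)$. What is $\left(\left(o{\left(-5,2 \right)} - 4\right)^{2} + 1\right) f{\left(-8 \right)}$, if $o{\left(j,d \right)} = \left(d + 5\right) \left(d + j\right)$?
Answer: $-2504$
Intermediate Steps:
$o{\left(j,d \right)} = \left(5 + d\right) \left(d + j\right)$
$k{\left(H,w \right)} = - 4 w$
$f{\left(q \right)} = -4$ ($f{\left(q \right)} = \frac{\left(-4\right) q}{q} = -4$)
$\left(\left(o{\left(-5,2 \right)} - 4\right)^{2} + 1\right) f{\left(-8 \right)} = \left(\left(\left(2^{2} + 5 \cdot 2 + 5 \left(-5\right) + 2 \left(-5\right)\right) - 4\right)^{2} + 1\right) \left(-4\right) = \left(\left(\left(4 + 10 - 25 - 10\right) - 4\right)^{2} + 1\right) \left(-4\right) = \left(\left(-21 - 4\right)^{2} + 1\right) \left(-4\right) = \left(\left(-25\right)^{2} + 1\right) \left(-4\right) = \left(625 + 1\right) \left(-4\right) = 626 \left(-4\right) = -2504$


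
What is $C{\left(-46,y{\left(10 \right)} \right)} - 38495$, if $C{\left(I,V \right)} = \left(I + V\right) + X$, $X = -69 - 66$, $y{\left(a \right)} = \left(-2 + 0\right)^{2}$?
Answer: $-38672$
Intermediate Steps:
$y{\left(a \right)} = 4$ ($y{\left(a \right)} = \left(-2\right)^{2} = 4$)
$X = -135$ ($X = -69 - 66 = -135$)
$C{\left(I,V \right)} = -135 + I + V$ ($C{\left(I,V \right)} = \left(I + V\right) - 135 = -135 + I + V$)
$C{\left(-46,y{\left(10 \right)} \right)} - 38495 = \left(-135 - 46 + 4\right) - 38495 = -177 - 38495 = -38672$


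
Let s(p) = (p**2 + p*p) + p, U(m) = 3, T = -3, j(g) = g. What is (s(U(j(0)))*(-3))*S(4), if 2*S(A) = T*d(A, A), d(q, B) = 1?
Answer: 189/2 ≈ 94.500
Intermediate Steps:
s(p) = p + 2*p**2 (s(p) = (p**2 + p**2) + p = 2*p**2 + p = p + 2*p**2)
S(A) = -3/2 (S(A) = (-3*1)/2 = (1/2)*(-3) = -3/2)
(s(U(j(0)))*(-3))*S(4) = ((3*(1 + 2*3))*(-3))*(-3/2) = ((3*(1 + 6))*(-3))*(-3/2) = ((3*7)*(-3))*(-3/2) = (21*(-3))*(-3/2) = -63*(-3/2) = 189/2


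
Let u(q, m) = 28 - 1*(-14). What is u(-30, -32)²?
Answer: 1764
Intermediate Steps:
u(q, m) = 42 (u(q, m) = 28 + 14 = 42)
u(-30, -32)² = 42² = 1764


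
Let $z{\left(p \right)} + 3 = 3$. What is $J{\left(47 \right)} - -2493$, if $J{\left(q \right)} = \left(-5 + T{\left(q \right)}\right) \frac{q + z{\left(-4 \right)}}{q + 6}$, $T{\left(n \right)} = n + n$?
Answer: $\frac{136312}{53} \approx 2571.9$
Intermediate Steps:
$z{\left(p \right)} = 0$ ($z{\left(p \right)} = -3 + 3 = 0$)
$T{\left(n \right)} = 2 n$
$J{\left(q \right)} = \frac{q \left(-5 + 2 q\right)}{6 + q}$ ($J{\left(q \right)} = \left(-5 + 2 q\right) \frac{q + 0}{q + 6} = \left(-5 + 2 q\right) \frac{q}{6 + q} = \frac{q \left(-5 + 2 q\right)}{6 + q}$)
$J{\left(47 \right)} - -2493 = \frac{47 \left(-5 + 2 \cdot 47\right)}{6 + 47} - -2493 = \frac{47 \left(-5 + 94\right)}{53} + 2493 = 47 \cdot \frac{1}{53} \cdot 89 + 2493 = \frac{4183}{53} + 2493 = \frac{136312}{53}$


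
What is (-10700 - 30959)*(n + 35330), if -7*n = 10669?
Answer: -9858227419/7 ≈ -1.4083e+9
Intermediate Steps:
n = -10669/7 (n = -1/7*10669 = -10669/7 ≈ -1524.1)
(-10700 - 30959)*(n + 35330) = (-10700 - 30959)*(-10669/7 + 35330) = -41659*236641/7 = -9858227419/7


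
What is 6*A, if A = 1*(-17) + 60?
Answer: 258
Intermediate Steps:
A = 43 (A = -17 + 60 = 43)
6*A = 6*43 = 258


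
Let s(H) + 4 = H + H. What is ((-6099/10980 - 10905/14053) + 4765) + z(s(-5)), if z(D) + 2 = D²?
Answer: 254992624771/51433980 ≈ 4957.7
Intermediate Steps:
s(H) = -4 + 2*H (s(H) = -4 + (H + H) = -4 + 2*H)
z(D) = -2 + D²
((-6099/10980 - 10905/14053) + 4765) + z(s(-5)) = ((-6099/10980 - 10905/14053) + 4765) + (-2 + (-4 + 2*(-5))²) = ((-6099*1/10980 - 10905*1/14053) + 4765) + (-2 + (-4 - 10)²) = ((-2033/3660 - 10905/14053) + 4765) + (-2 + (-14)²) = (-68482049/51433980 + 4765) + (-2 + 196) = 245014432651/51433980 + 194 = 254992624771/51433980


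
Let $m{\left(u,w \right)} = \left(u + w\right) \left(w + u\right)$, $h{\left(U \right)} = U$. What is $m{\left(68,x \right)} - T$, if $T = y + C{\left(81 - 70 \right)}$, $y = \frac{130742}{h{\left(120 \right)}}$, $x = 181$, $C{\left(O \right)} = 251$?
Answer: $\frac{3639629}{60} \approx 60661.0$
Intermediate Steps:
$y = \frac{65371}{60}$ ($y = \frac{130742}{120} = 130742 \cdot \frac{1}{120} = \frac{65371}{60} \approx 1089.5$)
$T = \frac{80431}{60}$ ($T = \frac{65371}{60} + 251 = \frac{80431}{60} \approx 1340.5$)
$m{\left(u,w \right)} = \left(u + w\right)^{2}$ ($m{\left(u,w \right)} = \left(u + w\right) \left(u + w\right) = \left(u + w\right)^{2}$)
$m{\left(68,x \right)} - T = \left(68 + 181\right)^{2} - \frac{80431}{60} = 249^{2} - \frac{80431}{60} = 62001 - \frac{80431}{60} = \frac{3639629}{60}$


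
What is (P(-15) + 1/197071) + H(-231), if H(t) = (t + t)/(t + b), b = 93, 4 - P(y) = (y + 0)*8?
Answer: 577220982/4532633 ≈ 127.35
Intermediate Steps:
P(y) = 4 - 8*y (P(y) = 4 - (y + 0)*8 = 4 - y*8 = 4 - 8*y)
H(t) = 2*t/(93 + t) (H(t) = (t + t)/(t + 93) = (2*t)/(93 + t) = 2*t/(93 + t))
(P(-15) + 1/197071) + H(-231) = ((4 - 8*(-15)) + 1/197071) + 2*(-231)/(93 - 231) = ((4 + 120) + 1/197071) + 2*(-231)/(-138) = (124 + 1/197071) + 2*(-231)*(-1/138) = 24436805/197071 + 77/23 = 577220982/4532633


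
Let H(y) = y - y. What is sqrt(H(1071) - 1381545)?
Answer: 3*I*sqrt(153505) ≈ 1175.4*I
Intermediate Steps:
H(y) = 0
sqrt(H(1071) - 1381545) = sqrt(0 - 1381545) = sqrt(-1381545) = 3*I*sqrt(153505)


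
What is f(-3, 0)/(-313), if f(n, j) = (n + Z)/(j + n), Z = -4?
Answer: -7/939 ≈ -0.0074547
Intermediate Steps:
f(n, j) = (-4 + n)/(j + n) (f(n, j) = (n - 4)/(j + n) = (-4 + n)/(j + n))
f(-3, 0)/(-313) = ((-4 - 3)/(0 - 3))/(-313) = (-7/(-3))*(-1/313) = -⅓*(-7)*(-1/313) = (7/3)*(-1/313) = -7/939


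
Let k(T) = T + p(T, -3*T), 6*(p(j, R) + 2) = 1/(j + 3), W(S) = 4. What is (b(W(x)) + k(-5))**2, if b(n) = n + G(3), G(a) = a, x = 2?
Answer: 1/144 ≈ 0.0069444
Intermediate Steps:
p(j, R) = -2 + 1/(6*(3 + j)) (p(j, R) = -2 + 1/(6*(j + 3)) = -2 + 1/(6*(3 + j)))
b(n) = 3 + n (b(n) = n + 3 = 3 + n)
k(T) = T + (-35 - 12*T)/(6*(3 + T))
(b(W(x)) + k(-5))**2 = ((3 + 4) + (-35/6 - 5 + (-5)**2)/(3 - 5))**2 = (7 + (-35/6 - 5 + 25)/(-2))**2 = (7 - 1/2*85/6)**2 = (7 - 85/12)**2 = (-1/12)**2 = 1/144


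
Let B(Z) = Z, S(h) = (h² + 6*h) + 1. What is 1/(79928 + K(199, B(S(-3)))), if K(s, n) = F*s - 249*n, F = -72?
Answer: 1/67592 ≈ 1.4795e-5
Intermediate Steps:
S(h) = 1 + h² + 6*h
K(s, n) = -249*n - 72*s (K(s, n) = -72*s - 249*n = -249*n - 72*s)
1/(79928 + K(199, B(S(-3)))) = 1/(79928 + (-249*(1 + (-3)² + 6*(-3)) - 72*199)) = 1/(79928 + (-249*(1 + 9 - 18) - 14328)) = 1/(79928 + (-249*(-8) - 14328)) = 1/(79928 + (1992 - 14328)) = 1/(79928 - 12336) = 1/67592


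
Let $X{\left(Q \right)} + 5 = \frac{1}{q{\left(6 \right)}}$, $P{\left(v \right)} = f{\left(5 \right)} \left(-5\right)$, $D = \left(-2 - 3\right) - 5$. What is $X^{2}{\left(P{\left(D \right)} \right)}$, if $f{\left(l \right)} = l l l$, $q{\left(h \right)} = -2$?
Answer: $\frac{121}{4} \approx 30.25$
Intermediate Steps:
$f{\left(l \right)} = l^{3}$ ($f{\left(l \right)} = l^{2} l = l^{3}$)
$D = -10$ ($D = -5 - 5 = -10$)
$P{\left(v \right)} = -625$ ($P{\left(v \right)} = 5^{3} \left(-5\right) = 125 \left(-5\right) = -625$)
$X{\left(Q \right)} = - \frac{11}{2}$ ($X{\left(Q \right)} = -5 + \frac{1}{-2} = -5 - \frac{1}{2} = - \frac{11}{2}$)
$X^{2}{\left(P{\left(D \right)} \right)} = \left(- \frac{11}{2}\right)^{2} = \frac{121}{4}$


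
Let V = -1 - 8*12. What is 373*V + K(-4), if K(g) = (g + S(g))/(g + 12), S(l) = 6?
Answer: -144723/4 ≈ -36181.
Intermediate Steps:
V = -97 (V = -1 - 96 = -97)
K(g) = (6 + g)/(12 + g) (K(g) = (g + 6)/(g + 12) = (6 + g)/(12 + g))
373*V + K(-4) = 373*(-97) + (6 - 4)/(12 - 4) = -36181 + 2/8 = -36181 + (⅛)*2 = -36181 + ¼ = -144723/4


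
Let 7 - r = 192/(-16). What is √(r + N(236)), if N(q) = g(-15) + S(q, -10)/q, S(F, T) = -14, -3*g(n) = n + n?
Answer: √402970/118 ≈ 5.3797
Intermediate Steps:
g(n) = -2*n/3 (g(n) = -(n + n)/3 = -2*n/3)
r = 19 (r = 7 - 192/(-16) = 7 - 192*(-1)/16 = 7 - 1*(-12) = 7 + 12 = 19)
N(q) = 10 - 14/q (N(q) = -⅔*(-15) - 14/q = 10 - 14/q)
√(r + N(236)) = √(19 + (10 - 14/236)) = √(19 + (10 - 14*1/236)) = √(19 + (10 - 7/118)) = √(19 + 1173/118) = √(3415/118) = √402970/118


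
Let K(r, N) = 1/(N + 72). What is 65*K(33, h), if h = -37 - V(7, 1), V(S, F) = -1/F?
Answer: 65/36 ≈ 1.8056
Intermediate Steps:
h = -36 (h = -37 - (-1)/1 = -37 - (-1) = -37 - 1*(-1) = -37 + 1 = -36)
K(r, N) = 1/(72 + N)
65*K(33, h) = 65/(72 - 36) = 65/36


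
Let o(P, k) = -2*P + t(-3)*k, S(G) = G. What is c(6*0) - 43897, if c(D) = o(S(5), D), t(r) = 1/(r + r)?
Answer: -43907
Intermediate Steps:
t(r) = 1/(2*r)
o(P, k) = -2*P - k/6 (o(P, k) = -2*P + ((½)/(-3))*k = -2*P + ((½)*(-⅓))*k = -2*P - k/6)
c(D) = -10 - D/6 (c(D) = -2*5 - D/6 = -10 - D/6)
c(6*0) - 43897 = (-10 - 0) - 43897 = (-10 - ⅙*0) - 43897 = (-10 + 0) - 43897 = -10 - 43897 = -43907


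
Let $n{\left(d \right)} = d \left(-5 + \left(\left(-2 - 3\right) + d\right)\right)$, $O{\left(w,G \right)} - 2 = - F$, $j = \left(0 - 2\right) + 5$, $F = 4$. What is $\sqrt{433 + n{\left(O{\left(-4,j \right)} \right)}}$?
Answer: $\sqrt{457} \approx 21.378$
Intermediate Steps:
$j = 3$ ($j = -2 + 5 = 3$)
$O{\left(w,G \right)} = -2$ ($O{\left(w,G \right)} = 2 - 4 = -2$)
$n{\left(d \right)} = d \left(-10 + d\right)$ ($n{\left(d \right)} = d \left(-5 + \left(-5 + d\right)\right) = d \left(-10 + d\right)$)
$\sqrt{433 + n{\left(O{\left(-4,j \right)} \right)}} = \sqrt{433 - 2 \left(-10 - 2\right)} = \sqrt{433 - -24} = \sqrt{433 + 24} = \sqrt{457}$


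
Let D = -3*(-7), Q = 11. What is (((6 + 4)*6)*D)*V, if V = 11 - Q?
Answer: 0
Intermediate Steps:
V = 0 (V = 11 - 1*11 = 11 - 11 = 0)
D = 21
(((6 + 4)*6)*D)*V = (((6 + 4)*6)*21)*0 = ((10*6)*21)*0 = (60*21)*0 = 1260*0 = 0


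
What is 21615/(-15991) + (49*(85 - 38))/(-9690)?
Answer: -246276623/154952790 ≈ -1.5894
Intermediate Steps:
21615/(-15991) + (49*(85 - 38))/(-9690) = 21615*(-1/15991) + (49*47)*(-1/9690) = -21615/15991 + 2303*(-1/9690) = -21615/15991 - 2303/9690 = -246276623/154952790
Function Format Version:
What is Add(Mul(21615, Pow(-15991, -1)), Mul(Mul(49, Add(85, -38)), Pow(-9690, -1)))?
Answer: Rational(-246276623, 154952790) ≈ -1.5894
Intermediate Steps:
Add(Mul(21615, Pow(-15991, -1)), Mul(Mul(49, Add(85, -38)), Pow(-9690, -1))) = Add(Mul(21615, Rational(-1, 15991)), Mul(Mul(49, 47), Rational(-1, 9690))) = Add(Rational(-21615, 15991), Mul(2303, Rational(-1, 9690))) = Add(Rational(-21615, 15991), Rational(-2303, 9690)) = Rational(-246276623, 154952790)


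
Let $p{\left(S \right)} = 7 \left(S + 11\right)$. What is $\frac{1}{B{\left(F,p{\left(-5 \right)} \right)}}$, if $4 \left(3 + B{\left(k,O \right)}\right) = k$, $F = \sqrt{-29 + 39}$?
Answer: $- \frac{24}{67} - \frac{2 \sqrt{10}}{67} \approx -0.45261$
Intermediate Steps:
$F = \sqrt{10} \approx 3.1623$
$p{\left(S \right)} = 77 + 7 S$ ($p{\left(S \right)} = 7 \left(11 + S\right) = 77 + 7 S$)
$B{\left(k,O \right)} = -3 + \frac{k}{4}$
$\frac{1}{B{\left(F,p{\left(-5 \right)} \right)}} = \frac{1}{-3 + \frac{\sqrt{10}}{4}}$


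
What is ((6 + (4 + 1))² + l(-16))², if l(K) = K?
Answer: 11025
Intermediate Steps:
((6 + (4 + 1))² + l(-16))² = ((6 + (4 + 1))² - 16)² = ((6 + 5)² - 16)² = (11² - 16)² = (121 - 16)² = 105² = 11025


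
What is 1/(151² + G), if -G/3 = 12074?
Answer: -1/13421 ≈ -7.4510e-5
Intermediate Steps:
G = -36222 (G = -3*12074 = -36222)
1/(151² + G) = 1/(151² - 36222) = 1/(22801 - 36222) = 1/(-13421) = -1/13421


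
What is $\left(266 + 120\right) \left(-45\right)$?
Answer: $-17370$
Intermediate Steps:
$\left(266 + 120\right) \left(-45\right) = 386 \left(-45\right) = -17370$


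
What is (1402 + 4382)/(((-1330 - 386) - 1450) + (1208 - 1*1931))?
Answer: -5784/3889 ≈ -1.4873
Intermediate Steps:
(1402 + 4382)/(((-1330 - 386) - 1450) + (1208 - 1*1931)) = 5784/((-1716 - 1450) + (1208 - 1931)) = 5784/(-3166 - 723) = 5784/(-3889) = 5784*(-1/3889) = -5784/3889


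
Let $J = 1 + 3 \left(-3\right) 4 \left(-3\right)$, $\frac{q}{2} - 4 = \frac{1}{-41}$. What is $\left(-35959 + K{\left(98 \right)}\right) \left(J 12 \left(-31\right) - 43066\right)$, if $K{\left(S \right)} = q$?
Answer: $\frac{123246450702}{41} \approx 3.006 \cdot 10^{9}$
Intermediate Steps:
$q = \frac{326}{41}$ ($q = 8 + \frac{2}{-41} = 8 + 2 \left(- \frac{1}{41}\right) = 8 - \frac{2}{41} = \frac{326}{41} \approx 7.9512$)
$J = 109$ ($J = 1 + 3 \left(\left(-12\right) \left(-3\right)\right) = 1 + 3 \cdot 36 = 1 + 108 = 109$)
$K{\left(S \right)} = \frac{326}{41}$
$\left(-35959 + K{\left(98 \right)}\right) \left(J 12 \left(-31\right) - 43066\right) = \left(-35959 + \frac{326}{41}\right) \left(109 \cdot 12 \left(-31\right) - 43066\right) = - \frac{1473993 \left(1308 \left(-31\right) - 43066\right)}{41} = - \frac{1473993 \left(-40548 - 43066\right)}{41} = \left(- \frac{1473993}{41}\right) \left(-83614\right) = \frac{123246450702}{41}$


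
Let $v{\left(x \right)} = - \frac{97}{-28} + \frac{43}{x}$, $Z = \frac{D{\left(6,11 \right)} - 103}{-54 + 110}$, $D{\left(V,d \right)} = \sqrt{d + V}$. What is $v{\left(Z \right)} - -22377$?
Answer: $\frac{103602561}{4634} - \frac{301 \sqrt{17}}{1324} \approx 22356.0$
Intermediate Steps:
$D{\left(V,d \right)} = \sqrt{V + d}$
$Z = - \frac{103}{56} + \frac{\sqrt{17}}{56}$ ($Z = \frac{\sqrt{6 + 11} - 103}{-54 + 110} = \frac{\sqrt{17} - 103}{56} = \left(-103 + \sqrt{17}\right) \frac{1}{56} = - \frac{103}{56} + \frac{\sqrt{17}}{56} \approx -1.7657$)
$v{\left(x \right)} = \frac{97}{28} + \frac{43}{x}$ ($v{\left(x \right)} = \left(-97\right) \left(- \frac{1}{28}\right) + \frac{43}{x} = \frac{97}{28} + \frac{43}{x}$)
$v{\left(Z \right)} - -22377 = \left(\frac{97}{28} + \frac{43}{- \frac{103}{56} + \frac{\sqrt{17}}{56}}\right) - -22377 = \left(\frac{97}{28} + \frac{43}{- \frac{103}{56} + \frac{\sqrt{17}}{56}}\right) + 22377 = \frac{626653}{28} + \frac{43}{- \frac{103}{56} + \frac{\sqrt{17}}{56}}$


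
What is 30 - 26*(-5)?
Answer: 160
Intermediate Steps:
30 - 26*(-5) = 30 + 130 = 160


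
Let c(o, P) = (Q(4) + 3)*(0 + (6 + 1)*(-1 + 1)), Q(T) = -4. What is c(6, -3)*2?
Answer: 0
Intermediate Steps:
c(o, P) = 0 (c(o, P) = (-4 + 3)*(0 + (6 + 1)*(-1 + 1)) = -(0 + 7*0) = -(0 + 0) = -1*0 = 0)
c(6, -3)*2 = 0*2 = 0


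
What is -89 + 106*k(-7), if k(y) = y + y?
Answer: -1573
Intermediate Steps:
k(y) = 2*y
-89 + 106*k(-7) = -89 + 106*(2*(-7)) = -89 + 106*(-14) = -89 - 1484 = -1573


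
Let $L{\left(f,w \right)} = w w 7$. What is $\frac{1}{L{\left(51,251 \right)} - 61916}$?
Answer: $\frac{1}{379091} \approx 2.6379 \cdot 10^{-6}$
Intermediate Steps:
$L{\left(f,w \right)} = 7 w^{2}$ ($L{\left(f,w \right)} = w^{2} \cdot 7 = 7 w^{2}$)
$\frac{1}{L{\left(51,251 \right)} - 61916} = \frac{1}{7 \cdot 251^{2} - 61916} = \frac{1}{7 \cdot 63001 - 61916} = \frac{1}{441007 - 61916} = \frac{1}{379091}$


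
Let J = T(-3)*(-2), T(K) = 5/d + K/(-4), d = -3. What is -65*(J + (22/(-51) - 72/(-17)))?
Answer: -37375/102 ≈ -366.42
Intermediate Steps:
T(K) = -5/3 - K/4 (T(K) = 5/(-3) + K/(-4) = 5*(-⅓) + K*(-¼) = -5/3 - K/4)
J = 11/6 (J = (-5/3 - ¼*(-3))*(-2) = (-5/3 + ¾)*(-2) = -11/12*(-2) = 11/6 ≈ 1.8333)
-65*(J + (22/(-51) - 72/(-17))) = -65*(11/6 + (22/(-51) - 72/(-17))) = -65*(11/6 + (22*(-1/51) - 72*(-1/17))) = -65*(11/6 + (-22/51 + 72/17)) = -65*(11/6 + 194/51) = -65*575/102 = -37375/102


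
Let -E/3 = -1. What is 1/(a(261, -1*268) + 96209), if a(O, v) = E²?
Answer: 1/96218 ≈ 1.0393e-5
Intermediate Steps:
E = 3 (E = -3*(-1) = 3)
a(O, v) = 9 (a(O, v) = 3² = 9)
1/(a(261, -1*268) + 96209) = 1/(9 + 96209) = 1/96218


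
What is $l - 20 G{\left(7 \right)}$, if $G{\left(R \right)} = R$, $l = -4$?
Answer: $-144$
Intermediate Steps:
$l - 20 G{\left(7 \right)} = -4 - 140 = -144$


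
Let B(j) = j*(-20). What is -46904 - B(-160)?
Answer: -50104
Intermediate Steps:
B(j) = -20*j
-46904 - B(-160) = -46904 - (-20)*(-160) = -46904 - 1*3200 = -46904 - 3200 = -50104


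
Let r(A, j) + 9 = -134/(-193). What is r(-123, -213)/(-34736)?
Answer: 1603/6704048 ≈ 0.00023911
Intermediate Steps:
r(A, j) = -1603/193 (r(A, j) = -9 - 134/(-193) = -9 - 134*(-1/193) = -9 + 134/193 = -1603/193)
r(-123, -213)/(-34736) = -1603/193/(-34736) = -1603/193*(-1/34736) = 1603/6704048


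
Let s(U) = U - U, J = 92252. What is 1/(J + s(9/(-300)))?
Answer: 1/92252 ≈ 1.0840e-5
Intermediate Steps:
s(U) = 0
1/(J + s(9/(-300))) = 1/(92252 + 0) = 1/92252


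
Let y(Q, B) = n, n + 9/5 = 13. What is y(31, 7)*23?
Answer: 1288/5 ≈ 257.60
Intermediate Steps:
n = 56/5 (n = -9/5 + 13 = 56/5 ≈ 11.200)
y(Q, B) = 56/5
y(31, 7)*23 = (56/5)*23 = 1288/5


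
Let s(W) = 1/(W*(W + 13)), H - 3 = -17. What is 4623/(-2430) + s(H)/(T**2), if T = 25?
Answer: -674147/354375 ≈ -1.9024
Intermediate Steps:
H = -14 (H = 3 - 17 = -14)
s(W) = 1/(W*(13 + W))
4623/(-2430) + s(H)/(T**2) = 4623/(-2430) + (1/((-14)*(13 - 14)))/(25**2) = 4623*(-1/2430) - 1/14/(-1)/625 = -1541/810 - 1/14*(-1)*(1/625) = -1541/810 + (1/14)*(1/625) = -1541/810 + 1/8750 = -674147/354375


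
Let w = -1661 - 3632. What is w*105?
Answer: -555765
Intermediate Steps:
w = -5293
w*105 = -5293*105 = -555765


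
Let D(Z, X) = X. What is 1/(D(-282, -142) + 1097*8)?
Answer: 1/8634 ≈ 0.00011582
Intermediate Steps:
1/(D(-282, -142) + 1097*8) = 1/(-142 + 1097*8) = 1/(-142 + 8776) = 1/8634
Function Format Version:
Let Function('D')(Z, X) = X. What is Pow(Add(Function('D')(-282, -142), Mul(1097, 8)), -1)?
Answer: Rational(1, 8634) ≈ 0.00011582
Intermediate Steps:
Pow(Add(Function('D')(-282, -142), Mul(1097, 8)), -1) = Pow(Add(-142, Mul(1097, 8)), -1) = Pow(Add(-142, 8776), -1) = Pow(8634, -1) = Rational(1, 8634)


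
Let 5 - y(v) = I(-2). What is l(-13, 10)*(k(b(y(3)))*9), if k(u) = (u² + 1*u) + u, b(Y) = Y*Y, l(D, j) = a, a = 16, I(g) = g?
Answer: 359856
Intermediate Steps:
y(v) = 7 (y(v) = 5 - 1*(-2) = 5 + 2 = 7)
l(D, j) = 16
b(Y) = Y²
k(u) = u² + 2*u (k(u) = (u² + u) + u = (u + u²) + u = u² + 2*u)
l(-13, 10)*(k(b(y(3)))*9) = 16*((7²*(2 + 7²))*9) = 16*((49*(2 + 49))*9) = 16*((49*51)*9) = 16*(2499*9) = 16*22491 = 359856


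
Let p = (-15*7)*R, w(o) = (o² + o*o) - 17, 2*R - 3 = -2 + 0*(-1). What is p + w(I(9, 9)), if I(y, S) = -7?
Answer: 57/2 ≈ 28.500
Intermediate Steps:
R = ½ (R = 3/2 + (-2 + 0*(-1))/2 = 3/2 + (-2 + 0)/2 = 3/2 + (½)*(-2) = 3/2 - 1 = ½ ≈ 0.50000)
w(o) = -17 + 2*o² (w(o) = (o² + o²) - 17 = 2*o² - 17 = -17 + 2*o²)
p = -105/2 (p = -15*7*(½) = -105*½ = -105/2 ≈ -52.500)
p + w(I(9, 9)) = -105/2 + (-17 + 2*(-7)²) = -105/2 + (-17 + 2*49) = -105/2 + (-17 + 98) = -105/2 + 81 = 57/2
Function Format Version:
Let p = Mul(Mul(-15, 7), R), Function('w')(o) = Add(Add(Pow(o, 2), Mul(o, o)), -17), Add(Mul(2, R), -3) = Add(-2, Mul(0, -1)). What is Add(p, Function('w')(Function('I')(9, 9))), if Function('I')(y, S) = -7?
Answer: Rational(57, 2) ≈ 28.500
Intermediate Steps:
R = Rational(1, 2) (R = Add(Rational(3, 2), Mul(Rational(1, 2), Add(-2, Mul(0, -1)))) = Add(Rational(3, 2), Mul(Rational(1, 2), Add(-2, 0))) = Add(Rational(3, 2), Mul(Rational(1, 2), -2)) = Add(Rational(3, 2), -1) = Rational(1, 2) ≈ 0.50000)
Function('w')(o) = Add(-17, Mul(2, Pow(o, 2))) (Function('w')(o) = Add(Add(Pow(o, 2), Pow(o, 2)), -17) = Add(Mul(2, Pow(o, 2)), -17) = Add(-17, Mul(2, Pow(o, 2))))
p = Rational(-105, 2) (p = Mul(Mul(-15, 7), Rational(1, 2)) = Mul(-105, Rational(1, 2)) = Rational(-105, 2) ≈ -52.500)
Add(p, Function('w')(Function('I')(9, 9))) = Add(Rational(-105, 2), Add(-17, Mul(2, Pow(-7, 2)))) = Add(Rational(-105, 2), Add(-17, Mul(2, 49))) = Add(Rational(-105, 2), Add(-17, 98)) = Add(Rational(-105, 2), 81) = Rational(57, 2)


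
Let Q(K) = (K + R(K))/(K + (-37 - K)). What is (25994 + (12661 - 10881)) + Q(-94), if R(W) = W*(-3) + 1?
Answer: 1027449/37 ≈ 27769.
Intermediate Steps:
R(W) = 1 - 3*W (R(W) = -3*W + 1 = 1 - 3*W)
Q(K) = -1/37 + 2*K/37 (Q(K) = (K + (1 - 3*K))/(K + (-37 - K)) = (1 - 2*K)/(-37) = (1 - 2*K)*(-1/37) = -1/37 + 2*K/37)
(25994 + (12661 - 10881)) + Q(-94) = (25994 + (12661 - 10881)) + (-1/37 + (2/37)*(-94)) = (25994 + 1780) + (-1/37 - 188/37) = 27774 - 189/37 = 1027449/37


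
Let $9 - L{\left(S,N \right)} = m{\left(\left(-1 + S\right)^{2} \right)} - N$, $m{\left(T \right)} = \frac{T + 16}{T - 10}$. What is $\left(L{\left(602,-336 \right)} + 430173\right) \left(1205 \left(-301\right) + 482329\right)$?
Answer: $\frac{18572361133621256}{361191} \approx 5.142 \cdot 10^{10}$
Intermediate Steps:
$m{\left(T \right)} = \frac{16 + T}{-10 + T}$
$L{\left(S,N \right)} = 9 + N - \frac{16 + \left(-1 + S\right)^{2}}{-10 + \left(-1 + S\right)^{2}}$ ($L{\left(S,N \right)} = 9 - \left(\frac{16 + \left(-1 + S\right)^{2}}{-10 + \left(-1 + S\right)^{2}} - N\right) = 9 - \left(- N + \frac{16 + \left(-1 + S\right)^{2}}{-10 + \left(-1 + S\right)^{2}}\right) = 9 + \left(N - \frac{16 + \left(-1 + S\right)^{2}}{-10 + \left(-1 + S\right)^{2}}\right) = 9 + N - \frac{16 + \left(-1 + S\right)^{2}}{-10 + \left(-1 + S\right)^{2}}$)
$\left(L{\left(602,-336 \right)} + 430173\right) \left(1205 \left(-301\right) + 482329\right) = \left(\frac{-16 - \left(-1 + 602\right)^{2} + \left(-10 + \left(-1 + 602\right)^{2}\right) \left(9 - 336\right)}{-10 + \left(-1 + 602\right)^{2}} + 430173\right) \left(1205 \left(-301\right) + 482329\right) = \left(\frac{-16 - 601^{2} + \left(-10 + 601^{2}\right) \left(-327\right)}{-10 + 601^{2}} + 430173\right) \left(-362705 + 482329\right) = \left(\frac{-16 - 361201 + \left(-10 + 361201\right) \left(-327\right)}{-10 + 361201} + 430173\right) 119624 = \left(\frac{-16 - 361201 + 361191 \left(-327\right)}{361191} + 430173\right) 119624 = \left(\frac{-16 - 361201 - 118109457}{361191} + 430173\right) 119624 = \left(\frac{1}{361191} \left(-118470674\right) + 430173\right) 119624 = \left(- \frac{118470674}{361191} + 430173\right) 119624 = \frac{155256145369}{361191} \cdot 119624 = \frac{18572361133621256}{361191}$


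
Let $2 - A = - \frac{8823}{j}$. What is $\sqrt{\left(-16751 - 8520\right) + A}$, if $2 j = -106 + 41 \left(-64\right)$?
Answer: $\frac{4 i \sqrt{327040805}}{455} \approx 158.98 i$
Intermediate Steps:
$j = -1365$ ($j = \frac{-106 + 41 \left(-64\right)}{2} = \frac{-106 - 2624}{2} = \frac{1}{2} \left(-2730\right) = -1365$)
$A = - \frac{2031}{455}$ ($A = 2 - - \frac{8823}{-1365} = 2 - \left(-8823\right) \left(- \frac{1}{1365}\right) = 2 - \frac{2941}{455} = - \frac{2031}{455} \approx -4.4637$)
$\sqrt{\left(-16751 - 8520\right) + A} = \sqrt{\left(-16751 - 8520\right) - \frac{2031}{455}} = \sqrt{-25271 - \frac{2031}{455}} = \sqrt{- \frac{11500336}{455}} = \frac{4 i \sqrt{327040805}}{455}$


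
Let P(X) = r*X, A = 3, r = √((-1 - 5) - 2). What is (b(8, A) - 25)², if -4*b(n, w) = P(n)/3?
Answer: 5593/9 + 200*I*√2/3 ≈ 621.44 + 94.281*I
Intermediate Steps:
r = 2*I*√2 (r = √(-6 - 2) = √(-8) = 2*I*√2 ≈ 2.8284*I)
P(X) = 2*I*X*√2 (P(X) = (2*I*√2)*X = 2*I*X*√2)
b(n, w) = -I*n*√2/6 (b(n, w) = -2*I*n*√2/(4*3) = -I*n*√2/6)
(b(8, A) - 25)² = (-⅙*I*8*√2 - 25)² = (-4*I*√2/3 - 25)² = (-25 - 4*I*√2/3)²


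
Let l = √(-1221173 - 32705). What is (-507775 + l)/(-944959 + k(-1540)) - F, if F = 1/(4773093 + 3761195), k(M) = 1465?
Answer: 2166748572853/4026024761136 - I*√1253878/943494 ≈ 0.53819 - 0.0011868*I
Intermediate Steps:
l = I*√1253878 (l = √(-1253878) = I*√1253878 ≈ 1119.8*I)
F = 1/8534288 ≈ 1.1717e-7
(-507775 + l)/(-944959 + k(-1540)) - F = (-507775 + I*√1253878)/(-944959 + 1465) - 1*1/8534288 = (-507775 + I*√1253878)/(-943494) - 1/8534288 = (-507775 + I*√1253878)*(-1/943494) - 1/8534288 = (507775/943494 - I*√1253878/943494) - 1/8534288 = 2166748572853/4026024761136 - I*√1253878/943494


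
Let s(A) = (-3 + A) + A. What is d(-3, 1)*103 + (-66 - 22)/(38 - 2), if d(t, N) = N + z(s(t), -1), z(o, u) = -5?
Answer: -3730/9 ≈ -414.44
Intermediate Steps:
s(A) = -3 + 2*A
d(t, N) = -5 + N (d(t, N) = N - 5 = -5 + N)
d(-3, 1)*103 + (-66 - 22)/(38 - 2) = (-5 + 1)*103 + (-66 - 22)/(38 - 2) = -4*103 - 88/36 = -412 - 88*1/36 = -412 - 22/9 = -3730/9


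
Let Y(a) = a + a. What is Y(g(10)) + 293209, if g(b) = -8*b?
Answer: 293049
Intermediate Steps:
Y(a) = 2*a
Y(g(10)) + 293209 = 2*(-8*10) + 293209 = 2*(-80) + 293209 = -160 + 293209 = 293049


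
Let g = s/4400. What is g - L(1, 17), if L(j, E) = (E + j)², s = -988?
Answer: -356647/1100 ≈ -324.22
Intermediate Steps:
g = -247/1100 (g = -988/4400 = -988*1/4400 = -247/1100 ≈ -0.22455)
g - L(1, 17) = -247/1100 - (17 + 1)² = -247/1100 - 1*18² = -247/1100 - 1*324 = -247/1100 - 324 = -356647/1100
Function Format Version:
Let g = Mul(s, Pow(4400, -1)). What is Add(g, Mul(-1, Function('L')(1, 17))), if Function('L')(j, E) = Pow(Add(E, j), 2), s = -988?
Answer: Rational(-356647, 1100) ≈ -324.22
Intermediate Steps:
g = Rational(-247, 1100) (g = Mul(-988, Pow(4400, -1)) = Mul(-988, Rational(1, 4400)) = Rational(-247, 1100) ≈ -0.22455)
Add(g, Mul(-1, Function('L')(1, 17))) = Add(Rational(-247, 1100), Mul(-1, Pow(Add(17, 1), 2))) = Add(Rational(-247, 1100), Mul(-1, Pow(18, 2))) = Add(Rational(-247, 1100), Mul(-1, 324)) = Add(Rational(-247, 1100), -324) = Rational(-356647, 1100)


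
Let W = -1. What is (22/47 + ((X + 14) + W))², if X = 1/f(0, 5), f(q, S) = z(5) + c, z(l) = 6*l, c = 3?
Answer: 438316096/2405601 ≈ 182.21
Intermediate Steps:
f(q, S) = 33 (f(q, S) = 6*5 + 3 = 30 + 3 = 33)
X = 1/33 ≈ 0.030303
(22/47 + ((X + 14) + W))² = (22/47 + ((1/33 + 14) - 1))² = (22*(1/47) + (463/33 - 1))² = (22/47 + 430/33)² = (20936/1551)² = 438316096/2405601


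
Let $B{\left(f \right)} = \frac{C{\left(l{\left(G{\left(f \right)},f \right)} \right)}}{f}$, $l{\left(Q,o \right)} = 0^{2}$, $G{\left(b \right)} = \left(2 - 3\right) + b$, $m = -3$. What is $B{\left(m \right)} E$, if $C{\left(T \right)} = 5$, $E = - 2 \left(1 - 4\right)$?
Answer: $-10$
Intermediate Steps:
$G{\left(b \right)} = -1 + b$
$l{\left(Q,o \right)} = 0$
$E = 6$ ($E = \left(-2\right) \left(-3\right) = 6$)
$B{\left(f \right)} = \frac{5}{f}$
$B{\left(m \right)} E = \frac{5}{-3} \cdot 6 = 5 \left(- \frac{1}{3}\right) 6 = \left(- \frac{5}{3}\right) 6 = -10$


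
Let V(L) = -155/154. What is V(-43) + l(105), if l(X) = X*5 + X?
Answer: 96865/154 ≈ 628.99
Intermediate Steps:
V(L) = -155/154 (V(L) = -155*1/154 = -155/154)
l(X) = 6*X (l(X) = 5*X + X = 6*X)
V(-43) + l(105) = -155/154 + 6*105 = -155/154 + 630 = 96865/154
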